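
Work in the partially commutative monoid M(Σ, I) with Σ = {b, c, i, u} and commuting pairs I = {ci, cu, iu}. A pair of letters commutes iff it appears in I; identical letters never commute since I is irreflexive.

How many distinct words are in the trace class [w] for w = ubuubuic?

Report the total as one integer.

0(u) covers ∅
1(b) covers 0:u
2(u) covers 1:b
3(u) covers 2:u
4(b) covers 3:u
5(u) covers 4:b
6(i) covers 4:b
7(c) covers 4:b
floor of heap: 0:u
completions by unplaced set U, small U first (add the entries for U minus each lowest piece of U):
  |U|=1: {5}:1  {6}:1  {7}:1
  |U|=2: {5,6}:2  {5,7}:2  {6,7}:2
  |U|=3: {5,6,7}:6
  |U|=4: {4,5,6,7}:6
  |U|=5: {3,4,5,6,7}:6
  |U|=6: {2,3,4,5,6,7}:6
  start at 0(u): 6

6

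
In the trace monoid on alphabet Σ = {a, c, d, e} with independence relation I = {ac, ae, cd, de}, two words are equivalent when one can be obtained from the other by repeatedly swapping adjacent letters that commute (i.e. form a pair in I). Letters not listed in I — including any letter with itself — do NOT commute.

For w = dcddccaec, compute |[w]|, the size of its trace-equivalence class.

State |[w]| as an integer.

126

#0=d has no predecessor
#1=c has no predecessor
#2=d depends on [0:d]
#3=d depends on [2:d]
#4=c depends on [1:c]
#5=c depends on [4:c]
#6=a depends on [3:d]
#7=e depends on [5:c]
#8=c depends on [7:e]
sources: [0:d, 1:c]
N(rest) = Σ N(rest − s) over sources s of rest; N(one piece) = 1:
  size 1 → [6]=1  [8]=1
  size 2 → [3,6]=1  [6,8]=2  [7,8]=1
  size 3 → [2,3,6]=1  [3,6,8]=3  [5,7,8]=1  [6,7,8]=3
  size 4 → [0,2,3,6]=1  [2,3,6,8]=4  [3,6,7,8]=6  [4,5,7,8]=1  [5,6,7,8]=4
  size 5 → [0,2,3,6,8]=5  [1,4,5,7,8]=1  [2,3,6,7,8]=10  [3,5,6,7,8]=10  [4,5,6,7,8]=5
  size 6 → [0,2,3,6,7,8]=15  [1,4,5,6,7,8]=6  [2,3,5,6,7,8]=20  [3,4,5,6,7,8]=15
  size 7 → [0,2,3,5,6,7,8]=35  [1,3,4,5,6,7,8]=21  [2,3,4,5,6,7,8]=35
  first=0(d) contributes 56
  first=1(c) contributes 70
|[w]| = 126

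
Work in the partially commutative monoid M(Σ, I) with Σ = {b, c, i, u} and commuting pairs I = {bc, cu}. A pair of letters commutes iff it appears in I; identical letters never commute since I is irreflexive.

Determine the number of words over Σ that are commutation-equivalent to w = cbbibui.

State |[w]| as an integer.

3

#0=c has no predecessor
#1=b has no predecessor
#2=b depends on [1:b]
#3=i depends on [0:c, 2:b]
#4=b depends on [3:i]
#5=u depends on [4:b]
#6=i depends on [5:u]
sources: [0:c, 1:b]
N(rest) = Σ N(rest − s) over sources s of rest; N(one piece) = 1:
  size 1 → [6]=1
  size 2 → [5,6]=1
  size 3 → [4,5,6]=1
  size 4 → [3,4,5,6]=1
  size 5 → [0,3,4,5,6]=1  [2,3,4,5,6]=1
  first=0(c) contributes 1
  first=1(b) contributes 2
|[w]| = 3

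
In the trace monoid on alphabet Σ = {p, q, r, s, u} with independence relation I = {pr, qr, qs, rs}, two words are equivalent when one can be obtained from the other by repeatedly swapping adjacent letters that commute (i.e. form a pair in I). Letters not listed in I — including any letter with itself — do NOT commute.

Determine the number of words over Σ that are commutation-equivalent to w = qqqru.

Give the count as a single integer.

0(q) covers ∅
1(q) covers 0:q
2(q) covers 1:q
3(r) covers ∅
4(u) covers 2:q, 3:r
floor of heap: 0:q, 3:r
completions by unplaced set U, small U first (add the entries for U minus each lowest piece of U):
  |U|=1: {4}:1
  |U|=2: {2,4}:1  {3,4}:1
  |U|=3: {1,2,4}:1  {2,3,4}:2
  start at 0(q): 3
  start at 3(r): 1
sum over floor = 4

4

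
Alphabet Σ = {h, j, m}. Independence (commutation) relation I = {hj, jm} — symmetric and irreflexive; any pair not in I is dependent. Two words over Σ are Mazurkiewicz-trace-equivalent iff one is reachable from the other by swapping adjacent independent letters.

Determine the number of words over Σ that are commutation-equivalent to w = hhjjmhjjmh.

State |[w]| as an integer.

piece 0:h — minimal
piece 1:h rests on {0:h}
piece 2:j — minimal
piece 3:j rests on {2:j}
piece 4:m rests on {1:h}
piece 5:h rests on {4:m}
piece 6:j rests on {3:j}
piece 7:j rests on {6:j}
piece 8:m rests on {5:h}
piece 9:h rests on {8:m}
minimal pieces: {0:h, 2:j}
ways to finish when only these pieces remain (= sum over removing one remaining piece with nothing left below it):
  1 left: {7}→1  {9}→1
  2 left: {6,7}→1  {7,9}→2  {8,9}→1
  3 left: {3,6,7}→1  {5,8,9}→1  {6,7,9}→3  {7,8,9}→3
  4 left: {2,3,6,7}→1  {3,6,7,9}→4  {4,5,8,9}→1  {5,7,8,9}→4  {6,7,8,9}→6
  5 left: {1,4,5,8,9}→1  {2,3,6,7,9}→5  {3,6,7,8,9}→10  {4,5,7,8,9}→5  {5,6,7,8,9}→10
  6 left: {0,1,4,5,8,9}→1  {1,4,5,7,8,9}→6  {2,3,6,7,8,9}→15  {3,5,6,7,8,9}→20  {4,5,6,7,8,9}→15
  7 left: {0,1,4,5,7,8,9}→7  {1,4,5,6,7,8,9}→21  {2,3,5,6,7,8,9}→35  {3,4,5,6,7,8,9}→35
  8 left: {0,1,4,5,6,7,8,9}→28  {1,3,4,5,6,7,8,9}→56  {2,3,4,5,6,7,8,9}→70
  placing 0:h first → 126 extensions
  placing 2:j first → 84 extensions
total linear extensions = 210

210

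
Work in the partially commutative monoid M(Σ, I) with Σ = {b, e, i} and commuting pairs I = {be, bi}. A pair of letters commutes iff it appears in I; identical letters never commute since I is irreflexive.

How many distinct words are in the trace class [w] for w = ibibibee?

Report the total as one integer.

piece 0:i — minimal
piece 1:b — minimal
piece 2:i rests on {0:i}
piece 3:b rests on {1:b}
piece 4:i rests on {2:i}
piece 5:b rests on {3:b}
piece 6:e rests on {4:i}
piece 7:e rests on {6:e}
minimal pieces: {0:i, 1:b}
ways to finish when only these pieces remain (= sum over removing one remaining piece with nothing left below it):
  1 left: {5}→1  {7}→1
  2 left: {3,5}→1  {5,7}→2  {6,7}→1
  3 left: {1,3,5}→1  {3,5,7}→3  {4,6,7}→1  {5,6,7}→3
  4 left: {1,3,5,7}→4  {2,4,6,7}→1  {3,5,6,7}→6  {4,5,6,7}→4
  5 left: {0,2,4,6,7}→1  {1,3,5,6,7}→10  {2,4,5,6,7}→5  {3,4,5,6,7}→10
  6 left: {0,2,4,5,6,7}→6  {1,3,4,5,6,7}→20  {2,3,4,5,6,7}→15
  placing 0:i first → 35 extensions
  placing 1:b first → 21 extensions
total linear extensions = 56

56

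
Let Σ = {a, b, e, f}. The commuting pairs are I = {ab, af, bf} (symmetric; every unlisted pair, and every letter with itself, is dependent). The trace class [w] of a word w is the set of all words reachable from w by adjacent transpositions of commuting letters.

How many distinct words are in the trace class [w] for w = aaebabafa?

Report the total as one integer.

#0=a has no predecessor
#1=a depends on [0:a]
#2=e depends on [1:a]
#3=b depends on [2:e]
#4=a depends on [2:e]
#5=b depends on [3:b]
#6=a depends on [4:a]
#7=f depends on [2:e]
#8=a depends on [6:a]
sources: [0:a]
N(rest) = Σ N(rest − s) over sources s of rest; N(one piece) = 1:
  size 1 → [5]=1  [7]=1  [8]=1
  size 2 → [3,5]=1  [5,7]=2  [5,8]=2  [6,8]=1  [7,8]=2
  size 3 → [3,5,7]=3  [3,5,8]=3  [4,6,8]=1  [5,6,8]=3  [5,7,8]=6  [6,7,8]=3
  size 4 → [3,5,6,8]=6  [3,5,7,8]=12  [4,5,6,8]=4  [4,6,7,8]=4  [5,6,7,8]=12
  size 5 → [3,4,5,6,8]=10  [3,5,6,7,8]=30  [4,5,6,7,8]=20
  size 6 → [3,4,5,6,7,8]=60
  size 7 → [2,3,4,5,6,7,8]=60
  first=0(a) contributes 60

60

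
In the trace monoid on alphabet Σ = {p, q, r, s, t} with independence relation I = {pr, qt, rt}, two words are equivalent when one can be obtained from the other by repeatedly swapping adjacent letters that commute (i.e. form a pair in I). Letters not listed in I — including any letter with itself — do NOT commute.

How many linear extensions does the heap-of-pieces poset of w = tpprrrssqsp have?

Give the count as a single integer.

drop 0:t onto floor
drop 1:p onto {0:t}
drop 2:p onto {1:p}
drop 3:r onto floor
drop 4:r onto {3:r}
drop 5:r onto {4:r}
drop 6:s onto {2:p, 5:r}
drop 7:s onto {6:s}
drop 8:q onto {7:s}
drop 9:s onto {8:q}
drop 10:p onto {9:s}
ground layer = {0:t, 3:r}
drop-orders for the pieces not yet dropped (sum over which currently-grounded one goes next):
  1 to go: {10} 1
  2 to go: {9,10} 1
  3 to go: {8,9,10} 1
  4 to go: {7,8,9,10} 1
  5 to go: {6,7,8,9,10} 1
  6 to go: {2,6,7,8,9,10} 1  {5,6,7,8,9,10} 1
  7 to go: {1,2,6,7,8,9,10} 1  {2,5,6,7,8,9,10} 2  {4,5,6,7,8,9,10} 1
  8 to go: {0,1,2,6,7,8,9,10} 1  {1,2,5,6,7,8,9,10} 3  {2,4,5,6,7,8,9,10} 3  {3,4,5,6,7,8,9,10} 1
  9 to go: {0,1,2,5,6,7,8,9,10} 4  {1,2,4,5,6,7,8,9,10} 6  {2,3,4,5,6,7,8,9,10} 4
  if 0:t drops first: 10 orders
  if 3:r drops first: 10 orders
heap linearizations: 20

20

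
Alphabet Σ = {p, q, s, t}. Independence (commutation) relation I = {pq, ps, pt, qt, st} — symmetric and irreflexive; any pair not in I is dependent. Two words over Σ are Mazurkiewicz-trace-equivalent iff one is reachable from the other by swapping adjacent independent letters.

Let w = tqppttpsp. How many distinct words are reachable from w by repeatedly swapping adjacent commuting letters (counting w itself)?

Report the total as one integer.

1260

drop 0:t onto floor
drop 1:q onto floor
drop 2:p onto floor
drop 3:p onto {2:p}
drop 4:t onto {0:t}
drop 5:t onto {4:t}
drop 6:p onto {3:p}
drop 7:s onto {1:q}
drop 8:p onto {6:p}
ground layer = {0:t, 1:q, 2:p}
drop-orders for the pieces not yet dropped (sum over which currently-grounded one goes next):
  1 to go: {5} 1  {7} 1  {8} 1
  2 to go: {1,7} 1  {4,5} 1  {5,7} 2  {5,8} 2  {6,8} 1  {7,8} 2
  3 to go: {0,4,5} 1  {1,5,7} 3  {1,7,8} 3  {3,6,8} 1  {4,5,7} 3  {4,5,8} 3  {5,6,8} 3  {5,7,8} 6  {6,7,8} 3
  4 to go: {0,4,5,7} 4  {0,4,5,8} 4  {1,4,5,7} 6  {1,5,7,8} 12  {1,6,7,8} 6  {2,3,6,8} 1  {3,5,6,8} 4  {3,6,7,8} 4  {4,5,6,8} 6  {4,5,7,8} 12  {5,6,7,8} 12
  5 to go: {0,1,4,5,7} 10  {0,4,5,6,8} 10  {0,4,5,7,8} 20  {1,3,6,7,8} 10  {1,4,5,7,8} 30  {1,5,6,7,8} 30  {2,3,5,6,8} 5  {2,3,6,7,8} 5  {3,4,5,6,8} 10  {3,5,6,7,8} 20  {4,5,6,7,8} 30
  6 to go: {0,1,4,5,7,8} 60  {0,3,4,5,6,8} 20  {0,4,5,6,7,8} 60  {1,2,3,6,7,8} 15  {1,3,5,6,7,8} 60  {1,4,5,6,7,8} 90  {2,3,4,5,6,8} 15  {2,3,5,6,7,8} 30  {3,4,5,6,7,8} 60
  7 to go: {0,1,4,5,6,7,8} 210  {0,2,3,4,5,6,8} 35  {0,3,4,5,6,7,8} 140  {1,2,3,5,6,7,8} 105  {1,3,4,5,6,7,8} 210  {2,3,4,5,6,7,8} 105
  if 0:t drops first: 420 orders
  if 1:q drops first: 280 orders
  if 2:p drops first: 560 orders
heap linearizations: 1260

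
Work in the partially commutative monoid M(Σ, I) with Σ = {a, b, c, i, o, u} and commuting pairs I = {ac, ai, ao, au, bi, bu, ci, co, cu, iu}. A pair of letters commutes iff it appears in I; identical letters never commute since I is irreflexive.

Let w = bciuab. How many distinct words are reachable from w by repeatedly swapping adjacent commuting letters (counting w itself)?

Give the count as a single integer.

60

#0=b has no predecessor
#1=c depends on [0:b]
#2=i has no predecessor
#3=u has no predecessor
#4=a depends on [0:b]
#5=b depends on [1:c, 4:a]
sources: [0:b, 2:i, 3:u]
N(rest) = Σ N(rest − s) over sources s of rest; N(one piece) = 1:
  size 1 → [2]=1  [3]=1  [5]=1
  size 2 → [1,5]=1  [2,3]=2  [2,5]=2  [3,5]=2  [4,5]=1
  size 3 → [1,2,5]=3  [1,3,5]=3  [1,4,5]=2  [2,3,5]=6  [2,4,5]=3  [3,4,5]=3
  size 4 → [0,1,4,5]=2  [1,2,3,5]=12  [1,2,4,5]=8  [1,3,4,5]=8  [2,3,4,5]=12
  first=0(b) contributes 40
  first=2(i) contributes 10
  first=3(u) contributes 10
|[w]| = 60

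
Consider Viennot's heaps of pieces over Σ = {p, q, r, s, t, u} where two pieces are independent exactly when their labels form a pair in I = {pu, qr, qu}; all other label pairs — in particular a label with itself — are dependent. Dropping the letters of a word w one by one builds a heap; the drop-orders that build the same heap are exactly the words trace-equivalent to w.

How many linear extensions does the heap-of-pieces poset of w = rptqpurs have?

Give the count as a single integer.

3

#0=r has no predecessor
#1=p depends on [0:r]
#2=t depends on [1:p]
#3=q depends on [2:t]
#4=p depends on [3:q]
#5=u depends on [2:t]
#6=r depends on [4:p, 5:u]
#7=s depends on [6:r]
sources: [0:r]
N(rest) = Σ N(rest − s) over sources s of rest; N(one piece) = 1:
  size 1 → [7]=1
  size 2 → [6,7]=1
  size 3 → [4,6,7]=1  [5,6,7]=1
  size 4 → [3,4,6,7]=1  [4,5,6,7]=2
  size 5 → [3,4,5,6,7]=3
  size 6 → [2,3,4,5,6,7]=3
  first=0(r) contributes 3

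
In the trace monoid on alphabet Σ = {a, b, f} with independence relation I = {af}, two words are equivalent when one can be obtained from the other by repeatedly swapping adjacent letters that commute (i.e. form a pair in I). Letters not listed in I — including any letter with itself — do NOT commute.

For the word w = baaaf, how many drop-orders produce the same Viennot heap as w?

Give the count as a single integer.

4

#0=b has no predecessor
#1=a depends on [0:b]
#2=a depends on [1:a]
#3=a depends on [2:a]
#4=f depends on [0:b]
sources: [0:b]
N(rest) = Σ N(rest − s) over sources s of rest; N(one piece) = 1:
  size 1 → [3]=1  [4]=1
  size 2 → [2,3]=1  [3,4]=2
  size 3 → [1,2,3]=1  [2,3,4]=3
  first=0(b) contributes 4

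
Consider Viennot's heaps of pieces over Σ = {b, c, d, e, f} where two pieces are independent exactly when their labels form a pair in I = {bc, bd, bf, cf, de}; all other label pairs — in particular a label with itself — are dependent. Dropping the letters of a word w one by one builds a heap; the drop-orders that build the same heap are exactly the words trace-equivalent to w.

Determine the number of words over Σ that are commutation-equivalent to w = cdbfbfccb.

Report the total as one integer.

0(c) covers ∅
1(d) covers 0:c
2(b) covers ∅
3(f) covers 1:d
4(b) covers 2:b
5(f) covers 3:f
6(c) covers 1:d
7(c) covers 6:c
8(b) covers 4:b
floor of heap: 0:c, 2:b
completions by unplaced set U, small U first (add the entries for U minus each lowest piece of U):
  |U|=1: {5}:1  {7}:1  {8}:1
  |U|=2: {3,5}:1  {4,8}:1  {5,7}:2  {5,8}:2  {6,7}:1  {7,8}:2
  |U|=3: {2,4,8}:1  {3,5,7}:3  {3,5,8}:3  {4,5,8}:3  {4,7,8}:3  {5,6,7}:3  {5,7,8}:6  {6,7,8}:3
  |U|=4: {2,4,5,8}:4  {2,4,7,8}:4  {3,4,5,8}:6  {3,5,6,7}:6  {3,5,7,8}:12  {4,5,7,8}:12  {4,6,7,8}:6  {5,6,7,8}:12
  |U|=5: {1,3,5,6,7}:6  {2,3,4,5,8}:10  {2,4,5,7,8}:20  {2,4,6,7,8}:10  {3,4,5,7,8}:30  {3,5,6,7,8}:30  {4,5,6,7,8}:30
  |U|=6: {0,1,3,5,6,7}:6  {1,3,5,6,7,8}:36  {2,3,4,5,7,8}:60  {2,4,5,6,7,8}:60  {3,4,5,6,7,8}:90
  |U|=7: {0,1,3,5,6,7,8}:42  {1,3,4,5,6,7,8}:126  {2,3,4,5,6,7,8}:210
  start at 0(c): 336
  start at 2(b): 168
sum over floor = 504

504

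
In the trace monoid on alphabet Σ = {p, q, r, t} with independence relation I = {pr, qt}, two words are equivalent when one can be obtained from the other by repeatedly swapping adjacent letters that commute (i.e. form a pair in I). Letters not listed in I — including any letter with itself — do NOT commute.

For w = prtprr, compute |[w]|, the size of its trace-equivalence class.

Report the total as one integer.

6

drop 0:p onto floor
drop 1:r onto floor
drop 2:t onto {0:p, 1:r}
drop 3:p onto {2:t}
drop 4:r onto {2:t}
drop 5:r onto {4:r}
ground layer = {0:p, 1:r}
drop-orders for the pieces not yet dropped (sum over which currently-grounded one goes next):
  1 to go: {3} 1  {5} 1
  2 to go: {3,5} 2  {4,5} 1
  3 to go: {3,4,5} 3
  4 to go: {2,3,4,5} 3
  if 0:p drops first: 3 orders
  if 1:r drops first: 3 orders
heap linearizations: 6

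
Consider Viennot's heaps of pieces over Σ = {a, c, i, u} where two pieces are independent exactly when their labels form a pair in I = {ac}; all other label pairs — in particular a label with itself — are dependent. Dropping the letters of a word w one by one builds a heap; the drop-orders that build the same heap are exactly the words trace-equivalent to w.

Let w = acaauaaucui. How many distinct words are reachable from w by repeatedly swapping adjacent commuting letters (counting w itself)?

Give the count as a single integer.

piece 0:a — minimal
piece 1:c — minimal
piece 2:a rests on {0:a}
piece 3:a rests on {2:a}
piece 4:u rests on {1:c, 3:a}
piece 5:a rests on {4:u}
piece 6:a rests on {5:a}
piece 7:u rests on {6:a}
piece 8:c rests on {7:u}
piece 9:u rests on {8:c}
piece 10:i rests on {9:u}
minimal pieces: {0:a, 1:c}
ways to finish when only these pieces remain (= sum over removing one remaining piece with nothing left below it):
  1 left: {10}→1
  2 left: {9,10}→1
  3 left: {8,9,10}→1
  4 left: {7,8,9,10}→1
  5 left: {6,7,8,9,10}→1
  6 left: {5,6,7,8,9,10}→1
  7 left: {4,5,6,7,8,9,10}→1
  8 left: {1,4,5,6,7,8,9,10}→1  {3,4,5,6,7,8,9,10}→1
  9 left: {1,3,4,5,6,7,8,9,10}→2  {2,3,4,5,6,7,8,9,10}→1
  placing 0:a first → 3 extensions
  placing 1:c first → 1 extensions
total linear extensions = 4

4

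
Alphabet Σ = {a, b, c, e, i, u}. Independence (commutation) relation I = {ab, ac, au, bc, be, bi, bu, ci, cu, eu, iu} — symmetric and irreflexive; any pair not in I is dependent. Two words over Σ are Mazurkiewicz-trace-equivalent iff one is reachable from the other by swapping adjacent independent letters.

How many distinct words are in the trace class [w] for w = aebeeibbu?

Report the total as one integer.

504

piece 0:a — minimal
piece 1:e rests on {0:a}
piece 2:b — minimal
piece 3:e rests on {1:e}
piece 4:e rests on {3:e}
piece 5:i rests on {4:e}
piece 6:b rests on {2:b}
piece 7:b rests on {6:b}
piece 8:u — minimal
minimal pieces: {0:a, 2:b, 8:u}
ways to finish when only these pieces remain (= sum over removing one remaining piece with nothing left below it):
  1 left: {5}→1  {7}→1  {8}→1
  2 left: {4,5}→1  {5,7}→2  {5,8}→2  {6,7}→1  {7,8}→2
  3 left: {2,6,7}→1  {3,4,5}→1  {4,5,7}→3  {4,5,8}→3  {5,6,7}→3  {5,7,8}→6  {6,7,8}→3
  4 left: {1,3,4,5}→1  {2,5,6,7}→4  {2,6,7,8}→4  {3,4,5,7}→4  {3,4,5,8}→4  {4,5,6,7}→6  {4,5,7,8}→12  {5,6,7,8}→12
  5 left: {0,1,3,4,5}→1  {1,3,4,5,7}→5  {1,3,4,5,8}→5  {2,4,5,6,7}→10  {2,5,6,7,8}→20  {3,4,5,6,7}→10  {3,4,5,7,8}→20  {4,5,6,7,8}→30
  6 left: {0,1,3,4,5,7}→6  {0,1,3,4,5,8}→6  {1,3,4,5,6,7}→15  {1,3,4,5,7,8}→30  {2,3,4,5,6,7}→20  {2,4,5,6,7,8}→60  {3,4,5,6,7,8}→60
  7 left: {0,1,3,4,5,6,7}→21  {0,1,3,4,5,7,8}→42  {1,2,3,4,5,6,7}→35  {1,3,4,5,6,7,8}→105  {2,3,4,5,6,7,8}→140
  placing 0:a first → 280 extensions
  placing 2:b first → 168 extensions
  placing 8:u first → 56 extensions
total linear extensions = 504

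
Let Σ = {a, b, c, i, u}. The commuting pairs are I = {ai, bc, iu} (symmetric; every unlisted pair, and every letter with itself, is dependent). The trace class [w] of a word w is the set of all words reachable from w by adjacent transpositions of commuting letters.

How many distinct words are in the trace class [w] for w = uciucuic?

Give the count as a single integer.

4

piece 0:u — minimal
piece 1:c rests on {0:u}
piece 2:i rests on {1:c}
piece 3:u rests on {1:c}
piece 4:c rests on {2:i, 3:u}
piece 5:u rests on {4:c}
piece 6:i rests on {4:c}
piece 7:c rests on {5:u, 6:i}
minimal pieces: {0:u}
ways to finish when only these pieces remain (= sum over removing one remaining piece with nothing left below it):
  1 left: {7}→1
  2 left: {5,7}→1  {6,7}→1
  3 left: {5,6,7}→2
  4 left: {4,5,6,7}→2
  5 left: {2,4,5,6,7}→2  {3,4,5,6,7}→2
  6 left: {2,3,4,5,6,7}→4
  placing 0:u first → 4 extensions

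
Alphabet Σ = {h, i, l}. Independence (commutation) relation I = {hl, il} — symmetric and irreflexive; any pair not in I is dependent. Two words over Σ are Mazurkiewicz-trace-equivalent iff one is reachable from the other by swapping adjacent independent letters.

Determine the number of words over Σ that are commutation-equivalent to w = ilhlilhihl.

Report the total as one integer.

210

#0=i has no predecessor
#1=l has no predecessor
#2=h depends on [0:i]
#3=l depends on [1:l]
#4=i depends on [2:h]
#5=l depends on [3:l]
#6=h depends on [4:i]
#7=i depends on [6:h]
#8=h depends on [7:i]
#9=l depends on [5:l]
sources: [0:i, 1:l]
N(rest) = Σ N(rest − s) over sources s of rest; N(one piece) = 1:
  size 1 → [8]=1  [9]=1
  size 2 → [5,9]=1  [7,8]=1  [8,9]=2
  size 3 → [3,5,9]=1  [5,8,9]=3  [6,7,8]=1  [7,8,9]=3
  size 4 → [1,3,5,9]=1  [3,5,8,9]=4  [4,6,7,8]=1  [5,7,8,9]=6  [6,7,8,9]=4
  size 5 → [1,3,5,8,9]=5  [2,4,6,7,8]=1  [3,5,7,8,9]=10  [4,6,7,8,9]=5  [5,6,7,8,9]=10
  size 6 → [0,2,4,6,7,8]=1  [1,3,5,7,8,9]=15  [2,4,6,7,8,9]=6  [3,5,6,7,8,9]=20  [4,5,6,7,8,9]=15
  size 7 → [0,2,4,6,7,8,9]=7  [1,3,5,6,7,8,9]=35  [2,4,5,6,7,8,9]=21  [3,4,5,6,7,8,9]=35
  size 8 → [0,2,4,5,6,7,8,9]=28  [1,3,4,5,6,7,8,9]=70  [2,3,4,5,6,7,8,9]=56
  first=0(i) contributes 126
  first=1(l) contributes 84
|[w]| = 210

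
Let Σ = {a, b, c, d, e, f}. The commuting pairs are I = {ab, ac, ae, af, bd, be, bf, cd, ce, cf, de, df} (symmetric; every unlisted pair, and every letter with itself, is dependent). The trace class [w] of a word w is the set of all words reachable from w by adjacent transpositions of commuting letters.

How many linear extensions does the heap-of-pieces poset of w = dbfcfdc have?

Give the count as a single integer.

210

drop 0:d onto floor
drop 1:b onto floor
drop 2:f onto floor
drop 3:c onto {1:b}
drop 4:f onto {2:f}
drop 5:d onto {0:d}
drop 6:c onto {3:c}
ground layer = {0:d, 1:b, 2:f}
drop-orders for the pieces not yet dropped (sum over which currently-grounded one goes next):
  1 to go: {4} 1  {5} 1  {6} 1
  2 to go: {0,5} 1  {2,4} 1  {3,6} 1  {4,5} 2  {4,6} 2  {5,6} 2
  3 to go: {0,4,5} 3  {0,5,6} 3  {1,3,6} 1  {2,4,5} 3  {2,4,6} 3  {3,4,6} 3  {3,5,6} 3  {4,5,6} 6
  4 to go: {0,2,4,5} 6  {0,3,5,6} 6  {0,4,5,6} 12  {1,3,4,6} 4  {1,3,5,6} 4  {2,3,4,6} 6  {2,4,5,6} 12  {3,4,5,6} 12
  5 to go: {0,1,3,5,6} 10  {0,2,4,5,6} 30  {0,3,4,5,6} 30  {1,2,3,4,6} 10  {1,3,4,5,6} 20  {2,3,4,5,6} 30
  if 0:d drops first: 60 orders
  if 1:b drops first: 90 orders
  if 2:f drops first: 60 orders
heap linearizations: 210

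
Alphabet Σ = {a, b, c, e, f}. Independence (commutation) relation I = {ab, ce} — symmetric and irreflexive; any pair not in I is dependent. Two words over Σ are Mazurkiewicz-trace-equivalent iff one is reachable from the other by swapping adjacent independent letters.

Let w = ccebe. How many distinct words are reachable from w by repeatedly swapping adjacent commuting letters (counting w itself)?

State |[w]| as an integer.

#0=c has no predecessor
#1=c depends on [0:c]
#2=e has no predecessor
#3=b depends on [1:c, 2:e]
#4=e depends on [3:b]
sources: [0:c, 2:e]
N(rest) = Σ N(rest − s) over sources s of rest; N(one piece) = 1:
  size 1 → [4]=1
  size 2 → [3,4]=1
  size 3 → [1,3,4]=1  [2,3,4]=1
  first=0(c) contributes 2
  first=2(e) contributes 1
|[w]| = 3

3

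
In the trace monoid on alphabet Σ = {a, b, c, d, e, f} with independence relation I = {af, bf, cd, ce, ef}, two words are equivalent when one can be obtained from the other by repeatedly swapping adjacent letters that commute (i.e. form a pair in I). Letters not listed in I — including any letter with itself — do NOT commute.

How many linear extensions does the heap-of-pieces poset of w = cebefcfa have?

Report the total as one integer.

29

piece 0:c — minimal
piece 1:e — minimal
piece 2:b rests on {0:c, 1:e}
piece 3:e rests on {2:b}
piece 4:f rests on {0:c}
piece 5:c rests on {2:b, 4:f}
piece 6:f rests on {5:c}
piece 7:a rests on {3:e, 5:c}
minimal pieces: {0:c, 1:e}
ways to finish when only these pieces remain (= sum over removing one remaining piece with nothing left below it):
  1 left: {6}→1  {7}→1
  2 left: {3,7}→1  {6,7}→2
  3 left: {3,6,7}→3  {5,6,7}→2
  4 left: {3,5,6,7}→5  {4,5,6,7}→2
  5 left: {2,3,5,6,7}→5  {3,4,5,6,7}→7
  6 left: {1,2,3,5,6,7}→5  {2,3,4,5,6,7}→12
  placing 0:c first → 17 extensions
  placing 1:e first → 12 extensions
total linear extensions = 29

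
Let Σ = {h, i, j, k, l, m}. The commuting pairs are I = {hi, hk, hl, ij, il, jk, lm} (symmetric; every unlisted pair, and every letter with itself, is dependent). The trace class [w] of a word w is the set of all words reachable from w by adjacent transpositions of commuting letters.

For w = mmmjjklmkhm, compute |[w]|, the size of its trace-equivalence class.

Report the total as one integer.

#0=m has no predecessor
#1=m depends on [0:m]
#2=m depends on [1:m]
#3=j depends on [2:m]
#4=j depends on [3:j]
#5=k depends on [2:m]
#6=l depends on [4:j, 5:k]
#7=m depends on [4:j, 5:k]
#8=k depends on [6:l, 7:m]
#9=h depends on [7:m]
#10=m depends on [8:k, 9:h]
sources: [0:m]
N(rest) = Σ N(rest − s) over sources s of rest; N(one piece) = 1:
  size 1 → [10]=1
  size 2 → [8,10]=1  [9,10]=1
  size 3 → [6,8,10]=1  [8,9,10]=2
  size 4 → [6,8,9,10]=3  [7,8,9,10]=2
  size 5 → [6,7,8,9,10]=5
  size 6 → [4,6,7,8,9,10]=5  [5,6,7,8,9,10]=5
  size 7 → [3,4,6,7,8,9,10]=5  [4,5,6,7,8,9,10]=10
  size 8 → [3,4,5,6,7,8,9,10]=15
  size 9 → [2,3,4,5,6,7,8,9,10]=15
  first=0(m) contributes 15

15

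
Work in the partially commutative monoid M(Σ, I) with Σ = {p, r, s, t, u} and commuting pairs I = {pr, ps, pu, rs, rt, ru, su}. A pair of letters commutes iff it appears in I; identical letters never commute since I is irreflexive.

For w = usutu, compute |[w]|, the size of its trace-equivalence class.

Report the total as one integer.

3

piece 0:u — minimal
piece 1:s — minimal
piece 2:u rests on {0:u}
piece 3:t rests on {1:s, 2:u}
piece 4:u rests on {3:t}
minimal pieces: {0:u, 1:s}
ways to finish when only these pieces remain (= sum over removing one remaining piece with nothing left below it):
  1 left: {4}→1
  2 left: {3,4}→1
  3 left: {1,3,4}→1  {2,3,4}→1
  placing 0:u first → 2 extensions
  placing 1:s first → 1 extensions
total linear extensions = 3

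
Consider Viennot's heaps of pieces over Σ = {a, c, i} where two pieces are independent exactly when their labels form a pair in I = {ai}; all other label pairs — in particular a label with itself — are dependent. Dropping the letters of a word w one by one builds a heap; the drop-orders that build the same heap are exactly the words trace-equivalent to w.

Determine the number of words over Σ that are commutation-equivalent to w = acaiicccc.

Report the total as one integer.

drop 0:a onto floor
drop 1:c onto {0:a}
drop 2:a onto {1:c}
drop 3:i onto {1:c}
drop 4:i onto {3:i}
drop 5:c onto {2:a, 4:i}
drop 6:c onto {5:c}
drop 7:c onto {6:c}
drop 8:c onto {7:c}
ground layer = {0:a}
drop-orders for the pieces not yet dropped (sum over which currently-grounded one goes next):
  1 to go: {8} 1
  2 to go: {7,8} 1
  3 to go: {6,7,8} 1
  4 to go: {5,6,7,8} 1
  5 to go: {2,5,6,7,8} 1  {4,5,6,7,8} 1
  6 to go: {2,4,5,6,7,8} 2  {3,4,5,6,7,8} 1
  7 to go: {2,3,4,5,6,7,8} 3
  if 0:a drops first: 3 orders

3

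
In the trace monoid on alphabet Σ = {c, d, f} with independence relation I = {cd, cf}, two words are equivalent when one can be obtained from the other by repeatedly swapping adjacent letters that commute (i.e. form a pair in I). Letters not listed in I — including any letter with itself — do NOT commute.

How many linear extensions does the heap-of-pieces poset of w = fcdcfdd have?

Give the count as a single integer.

0(f) covers ∅
1(c) covers ∅
2(d) covers 0:f
3(c) covers 1:c
4(f) covers 2:d
5(d) covers 4:f
6(d) covers 5:d
floor of heap: 0:f, 1:c
completions by unplaced set U, small U first (add the entries for U minus each lowest piece of U):
  |U|=1: {3}:1  {6}:1
  |U|=2: {1,3}:1  {3,6}:2  {5,6}:1
  |U|=3: {1,3,6}:3  {3,5,6}:3  {4,5,6}:1
  |U|=4: {1,3,5,6}:6  {2,4,5,6}:1  {3,4,5,6}:4
  |U|=5: {0,2,4,5,6}:1  {1,3,4,5,6}:10  {2,3,4,5,6}:5
  start at 0(f): 15
  start at 1(c): 6
sum over floor = 21

21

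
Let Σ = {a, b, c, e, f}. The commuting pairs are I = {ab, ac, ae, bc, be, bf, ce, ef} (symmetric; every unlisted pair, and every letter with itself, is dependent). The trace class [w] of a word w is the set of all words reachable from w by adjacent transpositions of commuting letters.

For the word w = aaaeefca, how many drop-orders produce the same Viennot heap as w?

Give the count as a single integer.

piece 0:a — minimal
piece 1:a rests on {0:a}
piece 2:a rests on {1:a}
piece 3:e — minimal
piece 4:e rests on {3:e}
piece 5:f rests on {2:a}
piece 6:c rests on {5:f}
piece 7:a rests on {5:f}
minimal pieces: {0:a, 3:e}
ways to finish when only these pieces remain (= sum over removing one remaining piece with nothing left below it):
  1 left: {4}→1  {6}→1  {7}→1
  2 left: {3,4}→1  {4,6}→2  {4,7}→2  {6,7}→2
  3 left: {3,4,6}→3  {3,4,7}→3  {4,6,7}→6  {5,6,7}→2
  4 left: {2,5,6,7}→2  {3,4,6,7}→12  {4,5,6,7}→8
  5 left: {1,2,5,6,7}→2  {2,4,5,6,7}→10  {3,4,5,6,7}→20
  6 left: {0,1,2,5,6,7}→2  {1,2,4,5,6,7}→12  {2,3,4,5,6,7}→30
  placing 0:a first → 42 extensions
  placing 3:e first → 14 extensions
total linear extensions = 56

56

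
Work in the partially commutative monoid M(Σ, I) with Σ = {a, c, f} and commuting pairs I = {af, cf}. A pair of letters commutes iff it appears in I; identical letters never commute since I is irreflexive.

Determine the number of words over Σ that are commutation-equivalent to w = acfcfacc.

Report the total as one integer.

0(a) covers ∅
1(c) covers 0:a
2(f) covers ∅
3(c) covers 1:c
4(f) covers 2:f
5(a) covers 3:c
6(c) covers 5:a
7(c) covers 6:c
floor of heap: 0:a, 2:f
completions by unplaced set U, small U first (add the entries for U minus each lowest piece of U):
  |U|=1: {4}:1  {7}:1
  |U|=2: {2,4}:1  {4,7}:2  {6,7}:1
  |U|=3: {2,4,7}:3  {4,6,7}:3  {5,6,7}:1
  |U|=4: {2,4,6,7}:6  {3,5,6,7}:1  {4,5,6,7}:4
  |U|=5: {1,3,5,6,7}:1  {2,4,5,6,7}:10  {3,4,5,6,7}:5
  |U|=6: {0,1,3,5,6,7}:1  {1,3,4,5,6,7}:6  {2,3,4,5,6,7}:15
  start at 0(a): 21
  start at 2(f): 7
sum over floor = 28

28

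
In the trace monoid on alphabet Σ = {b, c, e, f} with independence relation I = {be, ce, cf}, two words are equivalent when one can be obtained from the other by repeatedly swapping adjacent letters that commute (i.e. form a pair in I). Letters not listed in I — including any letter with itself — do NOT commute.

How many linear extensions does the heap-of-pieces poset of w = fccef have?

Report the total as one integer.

drop 0:f onto floor
drop 1:c onto floor
drop 2:c onto {1:c}
drop 3:e onto {0:f}
drop 4:f onto {3:e}
ground layer = {0:f, 1:c}
drop-orders for the pieces not yet dropped (sum over which currently-grounded one goes next):
  1 to go: {2} 1  {4} 1
  2 to go: {1,2} 1  {2,4} 2  {3,4} 1
  3 to go: {0,3,4} 1  {1,2,4} 3  {2,3,4} 3
  if 0:f drops first: 6 orders
  if 1:c drops first: 4 orders
heap linearizations: 10

10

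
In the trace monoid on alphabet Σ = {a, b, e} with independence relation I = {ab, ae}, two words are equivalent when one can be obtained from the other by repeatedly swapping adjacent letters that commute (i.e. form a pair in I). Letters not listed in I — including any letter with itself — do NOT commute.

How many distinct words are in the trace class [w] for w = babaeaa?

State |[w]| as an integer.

35

#0=b has no predecessor
#1=a has no predecessor
#2=b depends on [0:b]
#3=a depends on [1:a]
#4=e depends on [2:b]
#5=a depends on [3:a]
#6=a depends on [5:a]
sources: [0:b, 1:a]
N(rest) = Σ N(rest − s) over sources s of rest; N(one piece) = 1:
  size 1 → [4]=1  [6]=1
  size 2 → [2,4]=1  [4,6]=2  [5,6]=1
  size 3 → [0,2,4]=1  [2,4,6]=3  [3,5,6]=1  [4,5,6]=3
  size 4 → [0,2,4,6]=4  [1,3,5,6]=1  [2,4,5,6]=6  [3,4,5,6]=4
  size 5 → [0,2,4,5,6]=10  [1,3,4,5,6]=5  [2,3,4,5,6]=10
  first=0(b) contributes 15
  first=1(a) contributes 20
|[w]| = 35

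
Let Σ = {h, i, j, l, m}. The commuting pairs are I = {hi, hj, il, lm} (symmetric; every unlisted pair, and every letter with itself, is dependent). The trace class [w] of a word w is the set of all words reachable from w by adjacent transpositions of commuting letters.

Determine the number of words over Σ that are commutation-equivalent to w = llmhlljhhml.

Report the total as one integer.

0(l) covers ∅
1(l) covers 0:l
2(m) covers ∅
3(h) covers 1:l, 2:m
4(l) covers 3:h
5(l) covers 4:l
6(j) covers 5:l
7(h) covers 5:l
8(h) covers 7:h
9(m) covers 6:j, 8:h
10(l) covers 6:j, 8:h
floor of heap: 0:l, 2:m
completions by unplaced set U, small U first (add the entries for U minus each lowest piece of U):
  |U|=1: {9}:1  {10}:1
  |U|=2: {9,10}:2
  |U|=3: {6,9,10}:2  {8,9,10}:2
  |U|=4: {6,8,9,10}:4  {7,8,9,10}:2
  |U|=5: {6,7,8,9,10}:6
  |U|=6: {5,6,7,8,9,10}:6
  |U|=7: {4,5,6,7,8,9,10}:6
  |U|=8: {3,4,5,6,7,8,9,10}:6
  |U|=9: {1,3,4,5,6,7,8,9,10}:6  {2,3,4,5,6,7,8,9,10}:6
  start at 0(l): 12
  start at 2(m): 6
sum over floor = 18

18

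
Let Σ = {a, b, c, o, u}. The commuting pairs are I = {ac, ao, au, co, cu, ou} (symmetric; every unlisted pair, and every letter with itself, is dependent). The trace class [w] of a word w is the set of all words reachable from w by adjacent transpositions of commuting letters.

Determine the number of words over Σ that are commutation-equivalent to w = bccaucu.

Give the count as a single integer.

60

#0=b has no predecessor
#1=c depends on [0:b]
#2=c depends on [1:c]
#3=a depends on [0:b]
#4=u depends on [0:b]
#5=c depends on [2:c]
#6=u depends on [4:u]
sources: [0:b]
N(rest) = Σ N(rest − s) over sources s of rest; N(one piece) = 1:
  size 1 → [3]=1  [5]=1  [6]=1
  size 2 → [2,5]=1  [3,5]=2  [3,6]=2  [4,6]=1  [5,6]=2
  size 3 → [1,2,5]=1  [2,3,5]=3  [2,5,6]=3  [3,4,6]=3  [3,5,6]=6  [4,5,6]=3
  size 4 → [1,2,3,5]=4  [1,2,5,6]=4  [2,3,5,6]=12  [2,4,5,6]=6  [3,4,5,6]=12
  size 5 → [1,2,3,5,6]=20  [1,2,4,5,6]=10  [2,3,4,5,6]=30
  first=0(b) contributes 60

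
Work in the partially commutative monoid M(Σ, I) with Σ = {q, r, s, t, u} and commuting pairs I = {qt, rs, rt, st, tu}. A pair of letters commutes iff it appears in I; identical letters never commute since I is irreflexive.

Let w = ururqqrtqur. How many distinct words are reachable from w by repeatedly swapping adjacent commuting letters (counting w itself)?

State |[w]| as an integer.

drop 0:u onto floor
drop 1:r onto {0:u}
drop 2:u onto {1:r}
drop 3:r onto {2:u}
drop 4:q onto {3:r}
drop 5:q onto {4:q}
drop 6:r onto {5:q}
drop 7:t onto floor
drop 8:q onto {6:r}
drop 9:u onto {8:q}
drop 10:r onto {9:u}
ground layer = {0:u, 7:t}
drop-orders for the pieces not yet dropped (sum over which currently-grounded one goes next):
  1 to go: {7} 1  {10} 1
  2 to go: {7,10} 2  {9,10} 1
  3 to go: {7,9,10} 3  {8,9,10} 1
  4 to go: {6,8,9,10} 1  {7,8,9,10} 4
  5 to go: {5,6,8,9,10} 1  {6,7,8,9,10} 5
  6 to go: {4,5,6,8,9,10} 1  {5,6,7,8,9,10} 6
  7 to go: {3,4,5,6,8,9,10} 1  {4,5,6,7,8,9,10} 7
  8 to go: {2,3,4,5,6,8,9,10} 1  {3,4,5,6,7,8,9,10} 8
  9 to go: {1,2,3,4,5,6,8,9,10} 1  {2,3,4,5,6,7,8,9,10} 9
  if 0:u drops first: 10 orders
  if 7:t drops first: 1 orders
heap linearizations: 11

11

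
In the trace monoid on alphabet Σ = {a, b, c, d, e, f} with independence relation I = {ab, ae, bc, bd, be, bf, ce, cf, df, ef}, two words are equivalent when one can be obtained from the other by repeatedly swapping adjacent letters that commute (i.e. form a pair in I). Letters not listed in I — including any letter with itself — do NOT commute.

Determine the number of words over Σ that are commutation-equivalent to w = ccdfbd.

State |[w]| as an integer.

0(c) covers ∅
1(c) covers 0:c
2(d) covers 1:c
3(f) covers ∅
4(b) covers ∅
5(d) covers 2:d
floor of heap: 0:c, 3:f, 4:b
completions by unplaced set U, small U first (add the entries for U minus each lowest piece of U):
  |U|=1: {3}:1  {4}:1  {5}:1
  |U|=2: {2,5}:1  {3,4}:2  {3,5}:2  {4,5}:2
  |U|=3: {1,2,5}:1  {2,3,5}:3  {2,4,5}:3  {3,4,5}:6
  |U|=4: {0,1,2,5}:1  {1,2,3,5}:4  {1,2,4,5}:4  {2,3,4,5}:12
  start at 0(c): 20
  start at 3(f): 5
  start at 4(b): 5
sum over floor = 30

30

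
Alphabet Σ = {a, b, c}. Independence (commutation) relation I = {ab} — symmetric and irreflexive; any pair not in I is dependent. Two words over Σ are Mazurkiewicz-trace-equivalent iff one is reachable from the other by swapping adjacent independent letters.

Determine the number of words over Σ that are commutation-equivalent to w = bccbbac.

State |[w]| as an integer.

3

drop 0:b onto floor
drop 1:c onto {0:b}
drop 2:c onto {1:c}
drop 3:b onto {2:c}
drop 4:b onto {3:b}
drop 5:a onto {2:c}
drop 6:c onto {4:b, 5:a}
ground layer = {0:b}
drop-orders for the pieces not yet dropped (sum over which currently-grounded one goes next):
  1 to go: {6} 1
  2 to go: {4,6} 1  {5,6} 1
  3 to go: {3,4,6} 1  {4,5,6} 2
  4 to go: {3,4,5,6} 3
  5 to go: {2,3,4,5,6} 3
  if 0:b drops first: 3 orders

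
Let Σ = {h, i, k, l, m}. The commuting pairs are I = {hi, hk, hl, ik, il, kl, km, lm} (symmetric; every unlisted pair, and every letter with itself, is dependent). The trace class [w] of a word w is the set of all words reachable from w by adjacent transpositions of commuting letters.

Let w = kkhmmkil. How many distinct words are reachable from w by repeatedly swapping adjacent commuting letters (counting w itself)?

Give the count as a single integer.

280

piece 0:k — minimal
piece 1:k rests on {0:k}
piece 2:h — minimal
piece 3:m rests on {2:h}
piece 4:m rests on {3:m}
piece 5:k rests on {1:k}
piece 6:i rests on {4:m}
piece 7:l — minimal
minimal pieces: {0:k, 2:h, 7:l}
ways to finish when only these pieces remain (= sum over removing one remaining piece with nothing left below it):
  1 left: {5}→1  {6}→1  {7}→1
  2 left: {1,5}→1  {4,6}→1  {5,6}→2  {5,7}→2  {6,7}→2
  3 left: {0,1,5}→1  {1,5,6}→3  {1,5,7}→3  {3,4,6}→1  {4,5,6}→3  {4,6,7}→3  {5,6,7}→6
  4 left: {0,1,5,6}→4  {0,1,5,7}→4  {1,4,5,6}→6  {1,5,6,7}→12  {2,3,4,6}→1  {3,4,5,6}→4  {3,4,6,7}→4  {4,5,6,7}→12
  5 left: {0,1,4,5,6}→10  {0,1,5,6,7}→20  {1,3,4,5,6}→10  {1,4,5,6,7}→30  {2,3,4,5,6}→5  {2,3,4,6,7}→5  {3,4,5,6,7}→20
  6 left: {0,1,3,4,5,6}→20  {0,1,4,5,6,7}→60  {1,2,3,4,5,6}→15  {1,3,4,5,6,7}→60  {2,3,4,5,6,7}→30
  placing 0:k first → 105 extensions
  placing 2:h first → 140 extensions
  placing 7:l first → 35 extensions
total linear extensions = 280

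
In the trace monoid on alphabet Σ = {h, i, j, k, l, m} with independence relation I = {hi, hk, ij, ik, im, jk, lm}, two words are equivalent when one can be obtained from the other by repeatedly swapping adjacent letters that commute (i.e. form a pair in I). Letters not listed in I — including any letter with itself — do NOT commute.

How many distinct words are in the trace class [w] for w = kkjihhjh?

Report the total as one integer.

drop 0:k onto floor
drop 1:k onto {0:k}
drop 2:j onto floor
drop 3:i onto floor
drop 4:h onto {2:j}
drop 5:h onto {4:h}
drop 6:j onto {5:h}
drop 7:h onto {6:j}
ground layer = {0:k, 2:j, 3:i}
drop-orders for the pieces not yet dropped (sum over which currently-grounded one goes next):
  1 to go: {1} 1  {3} 1  {7} 1
  2 to go: {0,1} 1  {1,3} 2  {1,7} 2  {3,7} 2  {6,7} 1
  3 to go: {0,1,3} 3  {0,1,7} 3  {1,3,7} 6  {1,6,7} 3  {3,6,7} 3  {5,6,7} 1
  4 to go: {0,1,3,7} 12  {0,1,6,7} 6  {1,3,6,7} 12  {1,5,6,7} 4  {3,5,6,7} 4  {4,5,6,7} 1
  5 to go: {0,1,3,6,7} 30  {0,1,5,6,7} 10  {1,3,5,6,7} 20  {1,4,5,6,7} 5  {2,4,5,6,7} 1  {3,4,5,6,7} 5
  6 to go: {0,1,3,5,6,7} 60  {0,1,4,5,6,7} 15  {1,2,4,5,6,7} 6  {1,3,4,5,6,7} 30  {2,3,4,5,6,7} 6
  if 0:k drops first: 42 orders
  if 2:j drops first: 105 orders
  if 3:i drops first: 21 orders
heap linearizations: 168

168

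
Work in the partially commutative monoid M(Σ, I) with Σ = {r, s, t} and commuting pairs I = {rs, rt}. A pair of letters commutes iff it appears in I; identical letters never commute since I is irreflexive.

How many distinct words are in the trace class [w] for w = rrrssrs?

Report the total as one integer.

0(r) covers ∅
1(r) covers 0:r
2(r) covers 1:r
3(s) covers ∅
4(s) covers 3:s
5(r) covers 2:r
6(s) covers 4:s
floor of heap: 0:r, 3:s
completions by unplaced set U, small U first (add the entries for U minus each lowest piece of U):
  |U|=1: {5}:1  {6}:1
  |U|=2: {2,5}:1  {4,6}:1  {5,6}:2
  |U|=3: {1,2,5}:1  {2,5,6}:3  {3,4,6}:1  {4,5,6}:3
  |U|=4: {0,1,2,5}:1  {1,2,5,6}:4  {2,4,5,6}:6  {3,4,5,6}:4
  |U|=5: {0,1,2,5,6}:5  {1,2,4,5,6}:10  {2,3,4,5,6}:10
  start at 0(r): 20
  start at 3(s): 15
sum over floor = 35

35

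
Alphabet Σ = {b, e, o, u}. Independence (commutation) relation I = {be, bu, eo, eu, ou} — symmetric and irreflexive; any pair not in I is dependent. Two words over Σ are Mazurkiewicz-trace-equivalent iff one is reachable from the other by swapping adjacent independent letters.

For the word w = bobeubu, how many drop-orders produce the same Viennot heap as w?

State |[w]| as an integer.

105

0(b) covers ∅
1(o) covers 0:b
2(b) covers 1:o
3(e) covers ∅
4(u) covers ∅
5(b) covers 2:b
6(u) covers 4:u
floor of heap: 0:b, 3:e, 4:u
completions by unplaced set U, small U first (add the entries for U minus each lowest piece of U):
  |U|=1: {3}:1  {5}:1  {6}:1
  |U|=2: {2,5}:1  {3,5}:2  {3,6}:2  {4,6}:1  {5,6}:2
  |U|=3: {1,2,5}:1  {2,3,5}:3  {2,5,6}:3  {3,4,6}:3  {3,5,6}:6  {4,5,6}:3
  |U|=4: {0,1,2,5}:1  {1,2,3,5}:4  {1,2,5,6}:4  {2,3,5,6}:12  {2,4,5,6}:6  {3,4,5,6}:12
  |U|=5: {0,1,2,3,5}:5  {0,1,2,5,6}:5  {1,2,3,5,6}:20  {1,2,4,5,6}:10  {2,3,4,5,6}:30
  start at 0(b): 60
  start at 3(e): 15
  start at 4(u): 30
sum over floor = 105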